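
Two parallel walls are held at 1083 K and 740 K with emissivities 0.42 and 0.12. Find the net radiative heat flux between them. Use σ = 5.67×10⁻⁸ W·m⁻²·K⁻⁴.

For two large parallel gray plates, q = σ(T₁⁴ − T₂⁴) / (1/ε₁ + 1/ε₂ − 1).
1/ε₁ + 1/ε₂ − 1 = 1/0.42 + 1/0.12 − 1 = 9.714.
T₁⁴ − T₂⁴ = 1.38×10^12 − 3.00×10^11 = 1.08×10^12 K⁴.
q = 5.67×10⁻⁸ × 1.08×10^12 / 9.714 = 6280 W/m².

q ≈ 6280 W/m²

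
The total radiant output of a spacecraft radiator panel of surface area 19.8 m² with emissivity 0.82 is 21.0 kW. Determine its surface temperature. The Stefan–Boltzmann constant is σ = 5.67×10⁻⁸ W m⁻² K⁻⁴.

T ≈ 389 K

From P = εσAT⁴, T = (P / εσA)^(1/4) = (21000 / (0.82 × 5.67×10⁻⁸ × 19.8))^(1/4).
T = (2.28×10^10)^(1/4) = 389 K.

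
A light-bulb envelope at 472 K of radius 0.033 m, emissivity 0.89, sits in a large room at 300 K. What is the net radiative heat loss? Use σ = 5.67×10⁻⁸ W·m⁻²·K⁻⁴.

A = 4πr² = 4π × (0.033)² = 0.0137 m².
Q = εσA(T⁴ − T_s⁴). T⁴ − T_s⁴ = (472)⁴ − (300)⁴ = 4.96×10^10 − 8.10×10^9 = 4.15×10^10 K⁴.
Q = 0.89 × 5.67×10⁻⁸ × 0.0137 × 4.15×10^10 = 28.7 W.

Q ≈ 28.7 W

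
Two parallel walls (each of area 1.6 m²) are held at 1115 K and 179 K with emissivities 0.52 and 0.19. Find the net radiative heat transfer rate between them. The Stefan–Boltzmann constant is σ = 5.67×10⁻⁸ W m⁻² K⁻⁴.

For two large parallel gray plates, q = σ(T₁⁴ − T₂⁴) / (1/ε₁ + 1/ε₂ − 1).
1/ε₁ + 1/ε₂ − 1 = 1/0.52 + 1/0.19 − 1 = 6.186.
T₁⁴ − T₂⁴ = 1.55×10^12 − 1.03×10^9 = 1.54×10^12 K⁴.
q = 5.67×10⁻⁸ × 1.54×10^12 / 6.186 = 14200 W/m².
Q = q·A = 14200 × 1.6 = 22700 W.

Q ≈ 22700 W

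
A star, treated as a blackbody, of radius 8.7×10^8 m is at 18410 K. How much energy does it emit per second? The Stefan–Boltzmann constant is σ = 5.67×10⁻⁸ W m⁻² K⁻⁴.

P ≈ 6.20×10^28 W

A = 4πr² = 4π × (8.7×10^8)² = 9.51×10^18 m².
P = σAT⁴ = 5.67×10⁻⁸ × 9.51×10^18 × (18410)⁴ = 5.67×10⁻⁸ × 9.51×10^18 × 1.15×10^17.
P = 6.20×10^28 W.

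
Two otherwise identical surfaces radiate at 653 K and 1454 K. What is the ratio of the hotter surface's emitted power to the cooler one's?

P ∝ T⁴, so the ratio is (1454/653)⁴ = (2.227)⁴ = 24.6.

ratio ≈ 24.6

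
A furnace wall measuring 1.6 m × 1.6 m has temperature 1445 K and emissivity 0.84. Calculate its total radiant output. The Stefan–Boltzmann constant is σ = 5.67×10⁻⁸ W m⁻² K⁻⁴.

P ≈ 5.32×10^5 W

A = 1.6 × 1.6 = 2.56 m².
Stefan–Boltzmann: P = εσAT⁴ = 0.84 × 5.67×10⁻⁸ × 2.56 × (1445)⁴ = 0.84 × 5.67×10⁻⁸ × 2.56 × 4.36×10^12.
P = 5.32×10^5 W.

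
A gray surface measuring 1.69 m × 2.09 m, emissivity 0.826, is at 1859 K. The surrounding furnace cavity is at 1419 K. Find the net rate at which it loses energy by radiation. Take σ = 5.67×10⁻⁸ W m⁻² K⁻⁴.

Q ≈ 1.30×10^6 W

A = 1.69 × 2.09 = 3.53 m².
Q = εσA(T⁴ − T_s⁴). T⁴ − T_s⁴ = (1859)⁴ − (1419)⁴ = 1.19×10^13 − 4.05×10^12 = 7.89×10^12 K⁴.
Q = 0.826 × 5.67×10⁻⁸ × 3.53 × 7.89×10^12 = 1.30×10^6 W.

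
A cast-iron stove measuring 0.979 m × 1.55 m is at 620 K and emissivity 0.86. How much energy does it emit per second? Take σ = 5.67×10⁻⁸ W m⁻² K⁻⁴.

P ≈ 10900 W

A = 0.979 × 1.55 = 1.52 m².
P = εσAT⁴ = 0.86 × 5.67×10⁻⁸ × 1.52 × (620)⁴ = 0.86 × 5.67×10⁻⁸ × 1.52 × 1.48×10^11.
P = 10900 W.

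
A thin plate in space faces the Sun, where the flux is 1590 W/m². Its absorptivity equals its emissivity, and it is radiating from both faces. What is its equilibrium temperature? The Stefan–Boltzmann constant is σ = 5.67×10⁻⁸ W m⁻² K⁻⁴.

T ≈ 344 K

Absorbed flux αS = emitted flux 2εσT⁴ per unit area; with α = ε this gives T = (S/2σ)^(1/4).
T = (1590 / (2 × 5.67×10⁻⁸))^(1/4) = (1.40×10^10)^(1/4).
T = 344 K.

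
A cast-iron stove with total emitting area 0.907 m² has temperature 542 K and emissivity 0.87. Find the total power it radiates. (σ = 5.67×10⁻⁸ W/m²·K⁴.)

P = εσAT⁴ = 0.87 × 5.67×10⁻⁸ × 0.907 × (542)⁴ = 0.87 × 5.67×10⁻⁸ × 0.907 × 8.63×10^10.
P = 3860 W.

P ≈ 3860 W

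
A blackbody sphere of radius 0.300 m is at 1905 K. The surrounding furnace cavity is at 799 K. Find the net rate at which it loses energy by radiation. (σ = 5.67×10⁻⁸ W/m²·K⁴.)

A = 4πr² = 4π × (0.300)² = 1.13 m².
Q = σA(T⁴ − T_s⁴). T⁴ − T_s⁴ = (1905)⁴ − (799)⁴ = 1.32×10^13 − 4.08×10^11 = 1.28×10^13 K⁴.
Q = 5.67×10⁻⁸ × 1.13 × 1.28×10^13 = 8.18×10^5 W.

Q ≈ 8.18×10^5 W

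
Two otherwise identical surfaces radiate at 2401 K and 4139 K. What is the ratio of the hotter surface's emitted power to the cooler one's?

P ∝ T⁴, so the ratio is (4139/2401)⁴ = (1.724)⁴ = 8.83.

ratio ≈ 8.83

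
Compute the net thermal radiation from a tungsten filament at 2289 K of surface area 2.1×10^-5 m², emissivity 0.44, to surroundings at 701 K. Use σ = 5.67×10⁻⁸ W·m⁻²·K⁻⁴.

Q ≈ 14.3 W

Q = εσA(T⁴ − T_s⁴). T⁴ − T_s⁴ = (2289)⁴ − (701)⁴ = 2.75×10^13 − 2.41×10^11 = 2.72×10^13 K⁴.
Q = 0.44 × 5.67×10⁻⁸ × 2.10×10^-5 × 2.72×10^13 = 14.3 W.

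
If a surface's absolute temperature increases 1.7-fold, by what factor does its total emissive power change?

P ∝ T⁴, so the power scales as (1.7)⁴ = 8.35.

factor ≈ 8.35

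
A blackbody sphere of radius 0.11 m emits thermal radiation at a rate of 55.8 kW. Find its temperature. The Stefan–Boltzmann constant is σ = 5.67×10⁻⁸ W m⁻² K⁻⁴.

A = 4πr² = 4π × (0.11)² = 0.152 m².
From P = σAT⁴, T = (P / σA)^(1/4) = (55800 / (5.67×10⁻⁸ × 0.152))^(1/4).
T = (6.47×10^12)^(1/4) = 1600 K.

T ≈ 1600 K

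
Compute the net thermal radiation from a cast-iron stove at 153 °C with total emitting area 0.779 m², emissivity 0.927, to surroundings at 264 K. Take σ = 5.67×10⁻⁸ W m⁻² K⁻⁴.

Convert: 153 °C = 426 K.
Q = εσA(T⁴ − T_s⁴). T⁴ − T_s⁴ = (426)⁴ − (264)⁴ = 3.29×10^10 − 4.86×10^9 = 2.81×10^10 K⁴.
Q = 0.927 × 5.67×10⁻⁸ × 0.779 × 2.81×10^10 = 1150 W.

Q ≈ 1150 W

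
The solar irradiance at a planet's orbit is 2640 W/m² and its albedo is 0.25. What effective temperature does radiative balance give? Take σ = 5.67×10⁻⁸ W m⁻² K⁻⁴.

T ≈ 306 K

Power absorbed = (1−a)S·πR²; power emitted = 4πR²σT⁴. Equating and cancelling πR²:
T = ((1−a)S / 4σ)^(1/4) = (1980 / (4 × 5.67×10⁻⁸))^(1/4) = (8.73×10^9)^(1/4).
T = 306 K.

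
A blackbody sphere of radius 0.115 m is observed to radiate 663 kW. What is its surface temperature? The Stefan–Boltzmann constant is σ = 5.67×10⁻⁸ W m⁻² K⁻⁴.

A = 4πr² = 4π × (0.115)² = 0.166 m².
From P = σAT⁴, T = (P / σA)^(1/4) = (6.63×10^5 / (5.67×10⁻⁸ × 0.166))^(1/4).
T = (7.04×10^13)^(1/4) = 2900 K.

T ≈ 2900 K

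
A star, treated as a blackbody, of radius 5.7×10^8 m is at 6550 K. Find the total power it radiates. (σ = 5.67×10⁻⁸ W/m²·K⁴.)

P ≈ 4.26×10^26 W

A = 4πr² = 4π × (5.7×10^8)² = 4.08×10^18 m².
P = σAT⁴ = 5.67×10⁻⁸ × 4.08×10^18 × (6550)⁴ = 5.67×10⁻⁸ × 4.08×10^18 × 1.84×10^15.
P = 4.26×10^26 W.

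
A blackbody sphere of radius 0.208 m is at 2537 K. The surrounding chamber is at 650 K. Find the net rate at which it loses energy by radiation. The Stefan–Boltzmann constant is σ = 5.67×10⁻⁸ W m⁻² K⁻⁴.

A = 4πr² = 4π × (0.208)² = 0.544 m².
Q = σA(T⁴ − T_s⁴). T⁴ − T_s⁴ = (2537)⁴ − (650)⁴ = 4.14×10^13 − 1.79×10^11 = 4.12×10^13 K⁴.
Q = 5.67×10⁻⁸ × 0.544 × 4.12×10^13 = 1.27×10^6 W.

Q ≈ 1.27×10^6 W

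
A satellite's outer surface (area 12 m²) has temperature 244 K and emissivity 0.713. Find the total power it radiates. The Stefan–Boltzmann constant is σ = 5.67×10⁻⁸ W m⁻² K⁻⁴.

Stefan–Boltzmann: P = εσAT⁴ = 0.713 × 5.67×10⁻⁸ × 12.0 × (244)⁴ = 0.713 × 5.67×10⁻⁸ × 12.0 × 3.54×10^9.
P = 1720 W.

P ≈ 1720 W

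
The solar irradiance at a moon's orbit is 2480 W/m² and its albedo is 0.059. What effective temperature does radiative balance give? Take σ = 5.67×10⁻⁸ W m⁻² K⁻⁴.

T ≈ 318 K

Power absorbed = (1−a)S·πR²; power emitted = 4πR²σT⁴. Equating and cancelling πR²:
T = ((1−a)S / 4σ)^(1/4) = (2330 / (4 × 5.67×10⁻⁸))^(1/4) = (1.03×10^10)^(1/4).
T = 318 K.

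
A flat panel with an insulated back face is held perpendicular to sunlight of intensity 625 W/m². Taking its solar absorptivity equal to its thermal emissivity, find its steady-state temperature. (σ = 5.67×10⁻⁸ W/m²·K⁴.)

T ≈ 324 K

Absorbed flux αS = emitted flux εσT⁴ (one radiating face); with α = ε, T = (S/σ)^(1/4).
T = (625 / 5.67×10⁻⁸)^(1/4) = (1.10×10^10)^(1/4).
T = 324 K.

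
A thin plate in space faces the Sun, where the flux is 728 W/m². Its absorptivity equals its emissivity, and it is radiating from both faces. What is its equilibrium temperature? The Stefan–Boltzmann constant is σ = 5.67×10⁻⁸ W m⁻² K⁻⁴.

T ≈ 283 K

Absorbed flux αS = emitted flux 2εσT⁴ per unit area; with α = ε this gives T = (S/2σ)^(1/4).
T = (728 / (2 × 5.67×10⁻⁸))^(1/4) = (6.42×10^9)^(1/4).
T = 283 K.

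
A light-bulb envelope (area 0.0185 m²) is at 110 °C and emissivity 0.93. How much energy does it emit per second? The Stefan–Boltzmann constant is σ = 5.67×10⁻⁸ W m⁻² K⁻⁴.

P ≈ 21.0 W

110 °C = 383 K.
Stefan–Boltzmann: P = εσAT⁴ = 0.93 × 5.67×10⁻⁸ × 0.0185 × (383)⁴ = 0.93 × 5.67×10⁻⁸ × 0.0185 × 2.15×10^10.
P = 21.0 W.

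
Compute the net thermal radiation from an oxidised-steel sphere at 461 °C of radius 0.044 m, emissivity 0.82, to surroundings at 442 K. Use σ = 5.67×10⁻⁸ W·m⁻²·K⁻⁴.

A = 4πr² = 4π × (0.044)² = 0.0243 m².
Convert: 461 °C = 734 K.
Q = εσA(T⁴ − T_s⁴). T⁴ − T_s⁴ = (734)⁴ − (442)⁴ = 2.90×10^11 − 3.82×10^10 = 2.52×10^11 K⁴.
Q = 0.82 × 5.67×10⁻⁸ × 0.0243 × 2.52×10^11 = 285 W.

Q ≈ 285 W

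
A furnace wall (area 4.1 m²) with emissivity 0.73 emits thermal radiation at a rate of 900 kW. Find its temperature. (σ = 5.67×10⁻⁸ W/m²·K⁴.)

From P = εσAT⁴, T = (P / εσA)^(1/4) = (9.00×10^5 / (0.73 × 5.67×10⁻⁸ × 4.10))^(1/4).
T = (5.30×10^12)^(1/4) = 1520 K.

T ≈ 1520 K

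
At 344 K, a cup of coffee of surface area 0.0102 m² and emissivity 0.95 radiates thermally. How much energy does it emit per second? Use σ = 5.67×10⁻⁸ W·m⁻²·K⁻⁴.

P ≈ 7.69 W

Stefan–Boltzmann: P = εσAT⁴ = 0.95 × 5.67×10⁻⁸ × 0.0102 × (344)⁴ = 0.95 × 5.67×10⁻⁸ × 0.0102 × 1.40×10^10.
P = 7.69 W.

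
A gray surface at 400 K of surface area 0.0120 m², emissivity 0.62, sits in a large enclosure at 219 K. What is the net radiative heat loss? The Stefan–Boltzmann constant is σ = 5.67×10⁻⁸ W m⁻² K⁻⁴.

Q ≈ 9.83 W

Q = εσA(T⁴ − T_s⁴). T⁴ − T_s⁴ = (400)⁴ − (219)⁴ = 2.56×10^10 − 2.30×10^9 = 2.33×10^10 K⁴.
Q = 0.62 × 5.67×10⁻⁸ × 0.0120 × 2.33×10^10 = 9.83 W.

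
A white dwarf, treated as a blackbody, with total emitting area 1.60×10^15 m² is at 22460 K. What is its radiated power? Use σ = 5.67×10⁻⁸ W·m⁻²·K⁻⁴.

P ≈ 2.31×10^25 W

P = σAT⁴ = 5.67×10⁻⁸ × 1.60×10^15 × (22460)⁴ = 5.67×10⁻⁸ × 1.60×10^15 × 2.54×10^17.
P = 2.31×10^25 W.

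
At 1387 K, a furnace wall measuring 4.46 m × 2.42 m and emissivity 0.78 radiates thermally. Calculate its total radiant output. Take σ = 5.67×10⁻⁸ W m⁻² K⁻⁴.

P ≈ 1.77×10^6 W

A = 4.46 × 2.42 = 10.8 m².
P = εσAT⁴ = 0.78 × 5.67×10⁻⁸ × 10.8 × (1387)⁴ = 0.78 × 5.67×10⁻⁸ × 10.8 × 3.70×10^12.
P = 1.77×10^6 W.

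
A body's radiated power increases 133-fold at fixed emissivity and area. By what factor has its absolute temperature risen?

P ∝ T⁴ ⇒ T ∝ P^(1/4), so T scales by (133)^(1/4) = 3.40.

factor ≈ 3.40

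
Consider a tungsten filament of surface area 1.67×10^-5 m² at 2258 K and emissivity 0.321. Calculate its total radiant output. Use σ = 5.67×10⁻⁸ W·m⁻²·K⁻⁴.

Stefan–Boltzmann: P = εσAT⁴ = 0.321 × 5.67×10⁻⁸ × 1.67×10^-5 × (2258)⁴ = 0.321 × 5.67×10⁻⁸ × 1.67×10^-5 × 2.60×10^13.
P = 7.90 W.

P ≈ 7.90 W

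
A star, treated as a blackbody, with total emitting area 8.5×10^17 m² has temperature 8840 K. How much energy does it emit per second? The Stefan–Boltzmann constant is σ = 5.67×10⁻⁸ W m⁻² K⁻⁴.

P ≈ 2.94×10^26 W

P = σAT⁴ = 5.67×10⁻⁸ × 8.50×10^17 × (8840)⁴ = 5.67×10⁻⁸ × 8.50×10^17 × 6.11×10^15.
P = 2.94×10^26 W.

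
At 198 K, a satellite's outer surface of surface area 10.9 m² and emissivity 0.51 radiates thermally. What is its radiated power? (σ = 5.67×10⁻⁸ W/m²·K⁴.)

P = εσAT⁴ = 0.51 × 5.67×10⁻⁸ × 10.9 × (198)⁴ = 0.51 × 5.67×10⁻⁸ × 10.9 × 1.54×10^9.
P = 484 W.

P ≈ 484 W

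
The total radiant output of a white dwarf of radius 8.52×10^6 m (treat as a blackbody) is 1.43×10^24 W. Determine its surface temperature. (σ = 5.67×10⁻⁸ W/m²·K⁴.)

A = 4πr² = 4π × (8.52×10^6)² = 9.12×10^14 m².
From P = σAT⁴, T = (P / σA)^(1/4) = (1.43×10^24 / (5.67×10⁻⁸ × 9.12×10^14))^(1/4).
T = (2.76×10^16)^(1/4) = 12900 K.

T ≈ 12900 K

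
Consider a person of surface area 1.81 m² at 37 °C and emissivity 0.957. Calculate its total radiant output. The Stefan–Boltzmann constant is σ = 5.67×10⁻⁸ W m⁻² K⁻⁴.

37 °C = 310 K.
Stefan–Boltzmann: P = εσAT⁴ = 0.957 × 5.67×10⁻⁸ × 1.81 × (310)⁴ = 0.957 × 5.67×10⁻⁸ × 1.81 × 9.24×10^9.
P = 907 W.

P ≈ 907 W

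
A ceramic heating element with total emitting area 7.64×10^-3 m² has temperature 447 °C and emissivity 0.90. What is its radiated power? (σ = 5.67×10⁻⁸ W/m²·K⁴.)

P ≈ 105 W

447 °C = 720 K.
P = εσAT⁴ = 0.90 × 5.67×10⁻⁸ × 7.64×10^-3 × (720)⁴ = 0.90 × 5.67×10⁻⁸ × 7.64×10^-3 × 2.69×10^11.
P = 105 W.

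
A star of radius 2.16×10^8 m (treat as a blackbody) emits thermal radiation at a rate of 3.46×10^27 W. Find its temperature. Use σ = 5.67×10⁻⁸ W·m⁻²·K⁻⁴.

A = 4πr² = 4π × (2.16×10^8)² = 5.86×10^17 m².
From P = σAT⁴, T = (P / σA)^(1/4) = (3.46×10^27 / (5.67×10⁻⁸ × 5.86×10^17))^(1/4).
T = (1.04×10^17)^(1/4) = 18000 K.

T ≈ 18000 K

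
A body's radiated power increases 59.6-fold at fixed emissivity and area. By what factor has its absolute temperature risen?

factor ≈ 2.78

P ∝ T⁴ ⇒ T ∝ P^(1/4), so T scales by (59.6)^(1/4) = 2.78.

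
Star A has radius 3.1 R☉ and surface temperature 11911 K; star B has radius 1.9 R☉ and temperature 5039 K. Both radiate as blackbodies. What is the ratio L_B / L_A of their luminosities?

L = 4πR²σT⁴ ∝ R²T⁴, so L_B/L_A = (1.9/3.1)² × (5039/11911)⁴ = 0.376 × 0.0320 = 0.0120.

L_B/L_A ≈ 0.0120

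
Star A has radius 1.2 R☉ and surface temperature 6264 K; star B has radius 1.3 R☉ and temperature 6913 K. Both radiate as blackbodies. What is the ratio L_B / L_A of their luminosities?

L_B/L_A ≈ 1.74

L = 4πR²σT⁴ ∝ R²T⁴, so L_B/L_A = (1.3/1.2)² × (6913/6264)⁴ = 1.17 × 1.48 = 1.74.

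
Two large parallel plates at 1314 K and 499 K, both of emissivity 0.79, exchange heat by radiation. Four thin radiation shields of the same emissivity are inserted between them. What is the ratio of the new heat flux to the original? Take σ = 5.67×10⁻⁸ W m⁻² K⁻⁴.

With N identical shields there are N+1 = 5 gaps in series, each with the same radiative resistance, so the flux falls to 1/(N+1) of its unshielded value.

ratio ≈ 0.200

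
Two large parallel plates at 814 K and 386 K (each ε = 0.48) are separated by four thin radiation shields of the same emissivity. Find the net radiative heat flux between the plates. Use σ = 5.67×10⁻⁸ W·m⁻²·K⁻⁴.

Each of the 5 gaps contributes resistance (2/ε − 1) = 2/0.48 − 1 = 3.167; total = 15.83.
q = σ(T₁⁴ − T₂⁴) / 15.83 = 5.67×10⁻⁸ × 4.17×10^11 / 15.83 = 1490 W/m².

q ≈ 1490 W/m²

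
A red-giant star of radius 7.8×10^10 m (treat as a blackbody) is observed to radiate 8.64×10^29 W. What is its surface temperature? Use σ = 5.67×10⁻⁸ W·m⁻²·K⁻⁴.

T ≈ 3760 K

A = 4πr² = 4π × (7.8×10^10)² = 7.65×10^22 m².
From P = σAT⁴, T = (P / σA)^(1/4) = (8.64×10^29 / (5.67×10⁻⁸ × 7.65×10^22))^(1/4).
T = (1.99×10^14)^(1/4) = 3760 K.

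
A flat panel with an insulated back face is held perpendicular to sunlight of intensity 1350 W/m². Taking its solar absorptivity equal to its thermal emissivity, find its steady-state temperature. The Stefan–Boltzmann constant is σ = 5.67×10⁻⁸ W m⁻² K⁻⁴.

Absorbed flux αS = emitted flux εσT⁴ (one radiating face); with α = ε, T = (S/σ)^(1/4).
T = (1350 / 5.67×10⁻⁸)^(1/4) = (2.38×10^10)^(1/4).
T = 393 K.

T ≈ 393 K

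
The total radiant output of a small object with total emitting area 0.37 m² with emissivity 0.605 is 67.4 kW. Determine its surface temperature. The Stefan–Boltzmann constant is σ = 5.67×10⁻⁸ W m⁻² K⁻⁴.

T ≈ 1520 K

From P = εσAT⁴, T = (P / εσA)^(1/4) = (67400 / (0.605 × 5.67×10⁻⁸ × 0.370))^(1/4).
T = (5.31×10^12)^(1/4) = 1520 K.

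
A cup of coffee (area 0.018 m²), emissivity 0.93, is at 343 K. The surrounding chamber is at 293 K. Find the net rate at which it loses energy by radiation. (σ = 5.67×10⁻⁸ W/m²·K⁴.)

Q ≈ 6.14 W

Q = εσA(T⁴ − T_s⁴). T⁴ − T_s⁴ = (343)⁴ − (293)⁴ = 1.38×10^10 − 7.37×10^9 = 6.47×10^9 K⁴.
Q = 0.93 × 5.67×10⁻⁸ × 0.0180 × 6.47×10^9 = 6.14 W.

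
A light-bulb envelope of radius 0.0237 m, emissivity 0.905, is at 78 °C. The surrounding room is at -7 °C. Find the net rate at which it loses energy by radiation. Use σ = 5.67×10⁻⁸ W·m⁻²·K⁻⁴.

A = 4πr² = 4π × (0.0237)² = 7.06×10^-3 m².
Convert: 78 °C = 351 K; -7 °C = 266 K.
Q = εσA(T⁴ − T_s⁴). T⁴ − T_s⁴ = (351)⁴ − (266)⁴ = 1.52×10^10 − 5.01×10^9 = 1.02×10^10 K⁴.
Q = 0.905 × 5.67×10⁻⁸ × 7.06×10^-3 × 1.02×10^10 = 3.68 W.

Q ≈ 3.68 W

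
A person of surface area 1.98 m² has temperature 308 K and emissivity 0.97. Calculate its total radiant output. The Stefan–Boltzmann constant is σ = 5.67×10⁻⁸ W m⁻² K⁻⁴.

P ≈ 980 W

P = εσAT⁴ = 0.97 × 5.67×10⁻⁸ × 1.98 × (308)⁴ = 0.97 × 5.67×10⁻⁸ × 1.98 × 9.00×10^9.
P = 980 W.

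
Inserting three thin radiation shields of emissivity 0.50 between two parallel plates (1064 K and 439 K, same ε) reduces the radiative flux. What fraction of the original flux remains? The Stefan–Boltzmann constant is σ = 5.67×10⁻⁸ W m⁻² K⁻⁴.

ratio ≈ 0.250

With N identical shields there are N+1 = 4 gaps in series, each with the same radiative resistance, so the flux falls to 1/(N+1) of its unshielded value.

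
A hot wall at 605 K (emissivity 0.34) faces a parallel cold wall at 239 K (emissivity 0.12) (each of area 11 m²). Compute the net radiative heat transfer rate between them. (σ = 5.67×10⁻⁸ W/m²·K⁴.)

For two large parallel gray plates, q = σ(T₁⁴ − T₂⁴) / (1/ε₁ + 1/ε₂ − 1).
1/ε₁ + 1/ε₂ − 1 = 1/0.34 + 1/0.12 − 1 = 10.27.
T₁⁴ − T₂⁴ = 1.34×10^11 − 3.26×10^9 = 1.31×10^11 K⁴.
q = 5.67×10⁻⁸ × 1.31×10^11 / 10.27 = 721 W/m².
Q = q·A = 721 × 11 = 7930 W.

Q ≈ 7930 W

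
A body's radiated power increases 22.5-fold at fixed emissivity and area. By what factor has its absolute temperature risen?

P ∝ T⁴ ⇒ T ∝ P^(1/4), so T scales by (22.5)^(1/4) = 2.18.

factor ≈ 2.18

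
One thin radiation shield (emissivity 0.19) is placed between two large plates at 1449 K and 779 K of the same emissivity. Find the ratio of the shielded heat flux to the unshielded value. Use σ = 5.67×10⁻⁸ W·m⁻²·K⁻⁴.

ratio ≈ 0.500

With N identical shields there are N+1 = 2 gaps in series, each with the same radiative resistance, so the flux falls to 1/(N+1) of its unshielded value.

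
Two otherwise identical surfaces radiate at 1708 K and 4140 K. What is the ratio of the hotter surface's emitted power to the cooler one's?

ratio ≈ 34.5

P ∝ T⁴, so the ratio is (4140/1708)⁴ = (2.424)⁴ = 34.5.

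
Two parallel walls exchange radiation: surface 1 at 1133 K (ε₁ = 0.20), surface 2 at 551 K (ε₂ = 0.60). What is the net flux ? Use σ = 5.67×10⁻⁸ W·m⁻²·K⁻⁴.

For two large parallel gray plates, q = σ(T₁⁴ − T₂⁴) / (1/ε₁ + 1/ε₂ − 1).
1/ε₁ + 1/ε₂ − 1 = 1/0.20 + 1/0.60 − 1 = 5.667.
T₁⁴ − T₂⁴ = 1.65×10^12 − 9.22×10^10 = 1.56×10^12 K⁴.
q = 5.67×10⁻⁸ × 1.56×10^12 / 5.667 = 15600 W/m².

q ≈ 15600 W/m²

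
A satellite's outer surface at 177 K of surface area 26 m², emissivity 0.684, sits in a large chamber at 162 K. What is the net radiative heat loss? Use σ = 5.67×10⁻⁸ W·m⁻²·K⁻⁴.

Q = εσA(T⁴ − T_s⁴). T⁴ − T_s⁴ = (177)⁴ − (162)⁴ = 9.82×10^8 − 6.89×10^8 = 2.93×10^8 K⁴.
Q = 0.684 × 5.67×10⁻⁸ × 26.0 × 2.93×10^8 = 295 W.

Q ≈ 295 W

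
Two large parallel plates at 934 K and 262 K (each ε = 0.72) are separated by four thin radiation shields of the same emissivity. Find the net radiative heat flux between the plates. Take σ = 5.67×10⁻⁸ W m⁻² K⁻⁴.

Each of the 5 gaps contributes resistance (2/ε − 1) = 2/0.72 − 1 = 1.778; total = 8.889.
q = σ(T₁⁴ − T₂⁴) / 8.889 = 5.67×10⁻⁸ × 7.56×10^11 / 8.889 = 4820 W/m².

q ≈ 4820 W/m²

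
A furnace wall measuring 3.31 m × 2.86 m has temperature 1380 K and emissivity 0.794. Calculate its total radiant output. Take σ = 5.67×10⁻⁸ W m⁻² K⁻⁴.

P ≈ 1.55×10^6 W

A = 3.31 × 2.86 = 9.47 m².
Stefan–Boltzmann: P = εσAT⁴ = 0.794 × 5.67×10⁻⁸ × 9.47 × (1380)⁴ = 0.794 × 5.67×10⁻⁸ × 9.47 × 3.63×10^12.
P = 1.55×10^6 W.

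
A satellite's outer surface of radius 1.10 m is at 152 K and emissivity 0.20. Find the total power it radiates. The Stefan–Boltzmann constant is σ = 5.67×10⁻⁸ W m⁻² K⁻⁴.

A = 4πr² = 4π × (1.10)² = 15.2 m².
P = εσAT⁴ = 0.20 × 5.67×10⁻⁸ × 15.2 × (152)⁴ = 0.20 × 5.67×10⁻⁸ × 15.2 × 5.34×10^8.
P = 92.0 W.

P ≈ 92.0 W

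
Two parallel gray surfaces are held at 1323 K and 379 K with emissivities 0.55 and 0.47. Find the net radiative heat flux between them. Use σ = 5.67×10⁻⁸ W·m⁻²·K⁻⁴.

For two large parallel gray plates, q = σ(T₁⁴ − T₂⁴) / (1/ε₁ + 1/ε₂ − 1).
1/ε₁ + 1/ε₂ − 1 = 1/0.55 + 1/0.47 − 1 = 2.946.
T₁⁴ − T₂⁴ = 3.06×10^12 − 2.06×10^10 = 3.04×10^12 K⁴.
q = 5.67×10⁻⁸ × 3.04×10^12 / 2.946 = 58600 W/m².

q ≈ 58600 W/m²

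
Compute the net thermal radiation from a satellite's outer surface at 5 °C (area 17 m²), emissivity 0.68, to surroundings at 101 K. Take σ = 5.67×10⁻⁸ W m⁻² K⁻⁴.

Convert: 5 °C = 278 K.
Q = εσA(T⁴ − T_s⁴). T⁴ − T_s⁴ = (278)⁴ − (101)⁴ = 5.97×10^9 − 1.04×10^8 = 5.87×10^9 K⁴.
Q = 0.68 × 5.67×10⁻⁸ × 17.0 × 5.87×10^9 = 3850 W.

Q ≈ 3850 W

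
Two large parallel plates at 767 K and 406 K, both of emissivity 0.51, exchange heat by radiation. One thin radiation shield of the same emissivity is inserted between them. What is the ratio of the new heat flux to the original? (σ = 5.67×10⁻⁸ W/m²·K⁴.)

With N identical shields there are N+1 = 2 gaps in series, each with the same radiative resistance, so the flux falls to 1/(N+1) of its unshielded value.

ratio ≈ 0.500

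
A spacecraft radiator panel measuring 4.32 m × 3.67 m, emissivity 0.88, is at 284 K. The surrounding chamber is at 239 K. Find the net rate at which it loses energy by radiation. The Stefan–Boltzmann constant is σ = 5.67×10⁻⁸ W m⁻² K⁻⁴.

Q ≈ 2570 W

A = 4.32 × 3.67 = 15.9 m².
Q = εσA(T⁴ − T_s⁴). T⁴ − T_s⁴ = (284)⁴ − (239)⁴ = 6.51×10^9 − 3.26×10^9 = 3.24×10^9 K⁴.
Q = 0.88 × 5.67×10⁻⁸ × 15.9 × 3.24×10^9 = 2570 W.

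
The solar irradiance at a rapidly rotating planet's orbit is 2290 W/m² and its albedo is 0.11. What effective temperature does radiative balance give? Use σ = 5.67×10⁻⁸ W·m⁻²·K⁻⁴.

T ≈ 308 K

Power absorbed = (1−a)S·πR²; power emitted = 4πR²σT⁴. Equating and cancelling πR²:
T = ((1−a)S / 4σ)^(1/4) = (2040 / (4 × 5.67×10⁻⁸))^(1/4) = (8.99×10^9)^(1/4).
T = 308 K.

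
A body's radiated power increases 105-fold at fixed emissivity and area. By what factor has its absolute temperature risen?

P ∝ T⁴ ⇒ T ∝ P^(1/4), so T scales by (105)^(1/4) = 3.20.

factor ≈ 3.20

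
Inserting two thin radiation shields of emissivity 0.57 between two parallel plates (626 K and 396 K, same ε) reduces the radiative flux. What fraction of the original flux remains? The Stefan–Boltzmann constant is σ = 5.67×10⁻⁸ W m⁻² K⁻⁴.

ratio ≈ 0.333

With N identical shields there are N+1 = 3 gaps in series, each with the same radiative resistance, so the flux falls to 1/(N+1) of its unshielded value.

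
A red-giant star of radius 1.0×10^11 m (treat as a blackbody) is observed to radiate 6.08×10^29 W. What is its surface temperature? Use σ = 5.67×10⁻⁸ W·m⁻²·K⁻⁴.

A = 4πr² = 4π × (1.0×10^11)² = 1.26×10^23 m².
From P = σAT⁴, T = (P / σA)^(1/4) = (6.08×10^29 / (5.67×10⁻⁸ × 1.26×10^23))^(1/4).
T = (8.53×10^13)^(1/4) = 3040 K.

T ≈ 3040 K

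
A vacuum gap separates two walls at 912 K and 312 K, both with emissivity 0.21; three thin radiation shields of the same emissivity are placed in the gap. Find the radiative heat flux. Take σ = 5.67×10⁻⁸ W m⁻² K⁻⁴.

Each of the 4 gaps contributes resistance (2/ε − 1) = 2/0.21 − 1 = 8.524; total = 34.10.
q = σ(T₁⁴ − T₂⁴) / 34.10 = 5.67×10⁻⁸ × 6.82×10^11 / 34.10 = 1130 W/m².

q ≈ 1130 W/m²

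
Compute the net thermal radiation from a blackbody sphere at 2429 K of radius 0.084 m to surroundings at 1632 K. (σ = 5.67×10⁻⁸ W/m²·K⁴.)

Q ≈ 1.39×10^5 W

A = 4πr² = 4π × (0.084)² = 0.0887 m².
Q = σA(T⁴ − T_s⁴). T⁴ − T_s⁴ = (2429)⁴ − (1632)⁴ = 3.48×10^13 − 7.09×10^12 = 2.77×10^13 K⁴.
Q = 5.67×10⁻⁸ × 0.0887 × 2.77×10^13 = 1.39×10^5 W.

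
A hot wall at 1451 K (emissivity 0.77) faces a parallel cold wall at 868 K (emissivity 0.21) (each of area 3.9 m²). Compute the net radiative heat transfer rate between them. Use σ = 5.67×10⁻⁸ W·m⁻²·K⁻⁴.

Q ≈ 1.69×10^5 W

For two large parallel gray plates, q = σ(T₁⁴ − T₂⁴) / (1/ε₁ + 1/ε₂ − 1).
1/ε₁ + 1/ε₂ − 1 = 1/0.77 + 1/0.21 − 1 = 5.061.
T₁⁴ − T₂⁴ = 4.43×10^12 − 5.68×10^11 = 3.87×10^12 K⁴.
q = 5.67×10⁻⁸ × 3.87×10^12 / 5.061 = 43300 W/m².
Q = q·A = 43300 × 3.9 = 1.69×10^5 W.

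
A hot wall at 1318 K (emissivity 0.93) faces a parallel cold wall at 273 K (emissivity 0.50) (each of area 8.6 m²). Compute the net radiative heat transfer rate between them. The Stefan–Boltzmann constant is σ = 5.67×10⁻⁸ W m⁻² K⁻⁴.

Q ≈ 7.08×10^5 W

For two large parallel gray plates, q = σ(T₁⁴ − T₂⁴) / (1/ε₁ + 1/ε₂ − 1).
1/ε₁ + 1/ε₂ − 1 = 1/0.93 + 1/0.50 − 1 = 2.075.
T₁⁴ − T₂⁴ = 3.02×10^12 − 5.55×10^9 = 3.01×10^12 K⁴.
q = 5.67×10⁻⁸ × 3.01×10^12 / 2.075 = 82300 W/m².
Q = q·A = 82300 × 8.6 = 7.08×10^5 W.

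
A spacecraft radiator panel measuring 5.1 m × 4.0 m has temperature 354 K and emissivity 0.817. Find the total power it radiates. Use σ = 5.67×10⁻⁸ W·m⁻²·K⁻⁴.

P ≈ 14800 W

A = 5.1 × 4.0 = 20.4 m².
P = εσAT⁴ = 0.817 × 5.67×10⁻⁸ × 20.4 × (354)⁴ = 0.817 × 5.67×10⁻⁸ × 20.4 × 1.57×10^10.
P = 14800 W.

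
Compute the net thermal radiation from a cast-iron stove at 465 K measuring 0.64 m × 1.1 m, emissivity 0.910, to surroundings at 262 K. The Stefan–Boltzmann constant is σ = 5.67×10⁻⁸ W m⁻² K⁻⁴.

Q ≈ 1530 W

A = 0.64 × 1.1 = 0.704 m².
Q = εσA(T⁴ − T_s⁴). T⁴ − T_s⁴ = (465)⁴ − (262)⁴ = 4.68×10^10 − 4.71×10^9 = 4.20×10^10 K⁴.
Q = 0.910 × 5.67×10⁻⁸ × 0.704 × 4.20×10^10 = 1530 W.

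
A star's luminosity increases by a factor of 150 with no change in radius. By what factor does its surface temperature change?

P ∝ T⁴ ⇒ T ∝ P^(1/4), so T scales by (150)^(1/4) = 3.50.

factor ≈ 3.50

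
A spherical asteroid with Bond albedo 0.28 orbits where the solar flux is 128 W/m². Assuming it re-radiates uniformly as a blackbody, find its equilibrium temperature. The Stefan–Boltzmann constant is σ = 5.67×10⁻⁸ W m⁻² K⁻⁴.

T ≈ 142 K

Power absorbed = (1−a)S·πR²; power emitted = 4πR²σT⁴. Equating and cancelling πR²:
T = ((1−a)S / 4σ)^(1/4) = (92.2 / (4 × 5.67×10⁻⁸))^(1/4) = (4.06×10^8)^(1/4).
T = 142 K.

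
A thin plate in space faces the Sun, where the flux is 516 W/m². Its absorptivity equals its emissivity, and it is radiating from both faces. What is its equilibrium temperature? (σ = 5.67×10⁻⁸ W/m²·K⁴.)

Absorbed flux αS = emitted flux 2εσT⁴ per unit area; with α = ε this gives T = (S/2σ)^(1/4).
T = (516 / (2 × 5.67×10⁻⁸))^(1/4) = (4.55×10^9)^(1/4).
T = 260 K.

T ≈ 260 K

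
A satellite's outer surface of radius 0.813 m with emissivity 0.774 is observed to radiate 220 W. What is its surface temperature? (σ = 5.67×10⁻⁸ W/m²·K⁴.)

T ≈ 157 K

A = 4πr² = 4π × (0.813)² = 8.31 m².
From P = εσAT⁴, T = (P / εσA)^(1/4) = (220 / (0.774 × 5.67×10⁻⁸ × 8.31))^(1/4).
T = (6.04×10^8)^(1/4) = 157 K.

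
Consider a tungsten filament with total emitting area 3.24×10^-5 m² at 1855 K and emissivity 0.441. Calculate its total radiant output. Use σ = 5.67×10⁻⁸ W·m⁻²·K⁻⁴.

P ≈ 9.59 W

Stefan–Boltzmann: P = εσAT⁴ = 0.441 × 5.67×10⁻⁸ × 3.24×10^-5 × (1855)⁴ = 0.441 × 5.67×10⁻⁸ × 3.24×10^-5 × 1.18×10^13.
P = 9.59 W.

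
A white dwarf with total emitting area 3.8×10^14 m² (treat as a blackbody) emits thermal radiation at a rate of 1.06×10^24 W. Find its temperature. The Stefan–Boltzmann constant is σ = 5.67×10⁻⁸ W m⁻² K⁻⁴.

T ≈ 14900 K

From P = σAT⁴, T = (P / σA)^(1/4) = (1.06×10^24 / (5.67×10⁻⁸ × 3.80×10^14))^(1/4).
T = (4.92×10^16)^(1/4) = 14900 K.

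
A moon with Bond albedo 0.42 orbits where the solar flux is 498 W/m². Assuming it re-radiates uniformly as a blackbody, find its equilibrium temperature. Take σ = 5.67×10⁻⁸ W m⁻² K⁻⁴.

T ≈ 189 K

Power absorbed = (1−a)S·πR²; power emitted = 4πR²σT⁴. Equating and cancelling πR²:
T = ((1−a)S / 4σ)^(1/4) = (289 / (4 × 5.67×10⁻⁸))^(1/4) = (1.27×10^9)^(1/4).
T = 189 K.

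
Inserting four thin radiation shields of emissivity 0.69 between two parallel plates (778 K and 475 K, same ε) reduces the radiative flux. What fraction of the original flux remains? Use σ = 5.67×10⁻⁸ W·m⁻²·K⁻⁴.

ratio ≈ 0.200

With N identical shields there are N+1 = 5 gaps in series, each with the same radiative resistance, so the flux falls to 1/(N+1) of its unshielded value.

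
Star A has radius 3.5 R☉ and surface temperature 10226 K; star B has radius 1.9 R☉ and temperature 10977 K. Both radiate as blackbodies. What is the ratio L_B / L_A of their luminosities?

L_B/L_A ≈ 0.391

L = 4πR²σT⁴ ∝ R²T⁴, so L_B/L_A = (1.9/3.5)² × (10977/10226)⁴ = 0.295 × 1.33 = 0.391.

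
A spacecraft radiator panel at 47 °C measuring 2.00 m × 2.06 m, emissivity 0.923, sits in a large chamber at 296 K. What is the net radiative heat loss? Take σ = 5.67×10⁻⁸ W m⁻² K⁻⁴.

A = 2.00 × 2.06 = 4.12 m².
Convert: 47 °C = 320 K.
Q = εσA(T⁴ − T_s⁴). T⁴ − T_s⁴ = (320)⁴ − (296)⁴ = 1.05×10^10 − 7.68×10^9 = 2.81×10^9 K⁴.
Q = 0.923 × 5.67×10⁻⁸ × 4.12 × 2.81×10^9 = 606 W.

Q ≈ 606 W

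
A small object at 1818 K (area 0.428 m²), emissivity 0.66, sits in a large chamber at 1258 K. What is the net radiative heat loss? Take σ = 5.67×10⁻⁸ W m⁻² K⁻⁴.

Q = εσA(T⁴ − T_s⁴). T⁴ − T_s⁴ = (1818)⁴ − (1258)⁴ = 1.09×10^13 − 2.50×10^12 = 8.42×10^12 K⁴.
Q = 0.66 × 5.67×10⁻⁸ × 0.428 × 8.42×10^12 = 1.35×10^5 W.

Q ≈ 1.35×10^5 W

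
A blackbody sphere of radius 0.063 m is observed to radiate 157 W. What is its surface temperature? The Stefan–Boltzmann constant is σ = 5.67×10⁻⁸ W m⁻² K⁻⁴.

A = 4πr² = 4π × (0.063)² = 0.0499 m².
From P = σAT⁴, T = (P / σA)^(1/4) = (157 / (5.67×10⁻⁸ × 0.0499))^(1/4).
T = (5.55×10^10)^(1/4) = 485 K.

T ≈ 485 K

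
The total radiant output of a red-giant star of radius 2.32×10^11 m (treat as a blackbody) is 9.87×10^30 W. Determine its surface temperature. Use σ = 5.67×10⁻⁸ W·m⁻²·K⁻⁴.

A = 4πr² = 4π × (2.32×10^11)² = 6.76×10^23 m².
From P = σAT⁴, T = (P / σA)^(1/4) = (9.87×10^30 / (5.67×10⁻⁸ × 6.76×10^23))^(1/4).
T = (2.57×10^14)^(1/4) = 4010 K.

T ≈ 4010 K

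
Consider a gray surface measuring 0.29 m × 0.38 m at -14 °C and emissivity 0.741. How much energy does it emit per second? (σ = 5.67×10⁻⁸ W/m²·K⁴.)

P ≈ 20.8 W

A = 0.29 × 0.38 = 0.110 m².
-14 °C = 259 K.
P = εσAT⁴ = 0.741 × 5.67×10⁻⁸ × 0.110 × (259)⁴ = 0.741 × 5.67×10⁻⁸ × 0.110 × 4.50×10^9.
P = 20.8 W.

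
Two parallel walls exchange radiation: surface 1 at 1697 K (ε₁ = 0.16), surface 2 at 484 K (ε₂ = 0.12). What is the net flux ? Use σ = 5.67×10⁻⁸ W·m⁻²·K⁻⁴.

q ≈ 34400 W/m²

For two large parallel gray plates, q = σ(T₁⁴ − T₂⁴) / (1/ε₁ + 1/ε₂ − 1).
1/ε₁ + 1/ε₂ − 1 = 1/0.16 + 1/0.12 − 1 = 13.58.
T₁⁴ − T₂⁴ = 8.29×10^12 − 5.49×10^10 = 8.24×10^12 K⁴.
q = 5.67×10⁻⁸ × 8.24×10^12 / 13.58 = 34400 W/m².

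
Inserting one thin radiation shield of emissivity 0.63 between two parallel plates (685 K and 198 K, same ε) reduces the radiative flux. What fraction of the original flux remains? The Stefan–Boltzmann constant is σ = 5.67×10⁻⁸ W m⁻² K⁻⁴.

ratio ≈ 0.500

With N identical shields there are N+1 = 2 gaps in series, each with the same radiative resistance, so the flux falls to 1/(N+1) of its unshielded value.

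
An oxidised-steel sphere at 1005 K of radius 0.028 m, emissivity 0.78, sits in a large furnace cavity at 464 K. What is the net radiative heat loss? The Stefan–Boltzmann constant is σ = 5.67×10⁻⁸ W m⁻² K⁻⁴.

Q ≈ 424 W

A = 4πr² = 4π × (0.028)² = 9.85×10^-3 m².
Q = εσA(T⁴ − T_s⁴). T⁴ − T_s⁴ = (1005)⁴ − (464)⁴ = 1.02×10^12 − 4.64×10^10 = 9.74×10^11 K⁴.
Q = 0.78 × 5.67×10⁻⁸ × 9.85×10^-3 × 9.74×10^11 = 424 W.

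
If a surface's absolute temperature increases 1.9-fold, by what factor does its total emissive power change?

P ∝ T⁴, so the power scales as (1.9)⁴ = 13.0.

factor ≈ 13.0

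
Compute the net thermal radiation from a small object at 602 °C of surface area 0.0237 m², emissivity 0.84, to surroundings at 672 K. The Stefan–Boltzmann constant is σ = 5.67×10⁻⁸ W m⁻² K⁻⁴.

Convert: 602 °C = 875 K.
Q = εσA(T⁴ − T_s⁴). T⁴ − T_s⁴ = (875)⁴ − (672)⁴ = 5.86×10^11 − 2.04×10^11 = 3.82×10^11 K⁴.
Q = 0.84 × 5.67×10⁻⁸ × 0.0237 × 3.82×10^11 = 431 W.

Q ≈ 431 W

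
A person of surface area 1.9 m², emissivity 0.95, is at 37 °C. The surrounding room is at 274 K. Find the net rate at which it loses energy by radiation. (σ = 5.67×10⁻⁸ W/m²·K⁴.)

Convert: 37 °C = 310 K.
Q = εσA(T⁴ − T_s⁴). T⁴ − T_s⁴ = (310)⁴ − (274)⁴ = 9.24×10^9 − 5.64×10^9 = 3.60×10^9 K⁴.
Q = 0.95 × 5.67×10⁻⁸ × 1.90 × 3.60×10^9 = 368 W.

Q ≈ 368 W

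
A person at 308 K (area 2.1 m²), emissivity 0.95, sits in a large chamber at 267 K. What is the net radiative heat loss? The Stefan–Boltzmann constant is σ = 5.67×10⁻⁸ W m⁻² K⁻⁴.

Q ≈ 443 W

Q = εσA(T⁴ − T_s⁴). T⁴ − T_s⁴ = (308)⁴ − (267)⁴ = 9.00×10^9 − 5.08×10^9 = 3.92×10^9 K⁴.
Q = 0.95 × 5.67×10⁻⁸ × 2.10 × 3.92×10^9 = 443 W.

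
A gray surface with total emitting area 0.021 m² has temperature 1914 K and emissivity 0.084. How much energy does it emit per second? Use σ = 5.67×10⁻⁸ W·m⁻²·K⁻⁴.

Stefan–Boltzmann: P = εσAT⁴ = 0.084 × 5.67×10⁻⁸ × 0.0210 × (1914)⁴ = 0.084 × 5.67×10⁻⁸ × 0.0210 × 1.34×10^13.
P = 1340 W.

P ≈ 1340 W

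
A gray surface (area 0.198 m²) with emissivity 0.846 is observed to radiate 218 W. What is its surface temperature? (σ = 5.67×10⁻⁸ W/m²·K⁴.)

From P = εσAT⁴, T = (P / εσA)^(1/4) = (218 / (0.846 × 5.67×10⁻⁸ × 0.198))^(1/4).
T = (2.30×10^10)^(1/4) = 389 K.

T ≈ 389 K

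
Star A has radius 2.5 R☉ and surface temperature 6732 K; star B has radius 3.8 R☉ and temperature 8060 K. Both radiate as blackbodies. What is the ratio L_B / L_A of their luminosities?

L_B/L_A ≈ 4.75

L = 4πR²σT⁴ ∝ R²T⁴, so L_B/L_A = (3.8/2.5)² × (8060/6732)⁴ = 2.31 × 2.05 = 4.75.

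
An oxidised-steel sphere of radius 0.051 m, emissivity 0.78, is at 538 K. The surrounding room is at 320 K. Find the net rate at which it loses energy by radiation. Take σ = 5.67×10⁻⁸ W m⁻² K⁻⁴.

A = 4πr² = 4π × (0.051)² = 0.0327 m².
Q = εσA(T⁴ − T_s⁴). T⁴ − T_s⁴ = (538)⁴ − (320)⁴ = 8.38×10^10 − 1.05×10^10 = 7.33×10^10 K⁴.
Q = 0.78 × 5.67×10⁻⁸ × 0.0327 × 7.33×10^10 = 106 W.

Q ≈ 106 W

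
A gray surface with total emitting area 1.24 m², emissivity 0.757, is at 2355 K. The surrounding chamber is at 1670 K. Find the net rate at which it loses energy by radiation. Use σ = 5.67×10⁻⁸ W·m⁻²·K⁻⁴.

Q = εσA(T⁴ − T_s⁴). T⁴ − T_s⁴ = (2355)⁴ − (1670)⁴ = 3.08×10^13 − 7.78×10^12 = 2.30×10^13 K⁴.
Q = 0.757 × 5.67×10⁻⁸ × 1.24 × 2.30×10^13 = 1.22×10^6 W.

Q ≈ 1.22×10^6 W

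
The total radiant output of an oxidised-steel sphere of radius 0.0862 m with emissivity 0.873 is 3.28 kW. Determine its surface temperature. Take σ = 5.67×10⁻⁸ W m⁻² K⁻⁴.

A = 4πr² = 4π × (0.0862)² = 0.0934 m².
From P = εσAT⁴, T = (P / εσA)^(1/4) = (3280 / (0.873 × 5.67×10⁻⁸ × 0.0934))^(1/4).
T = (7.10×10^11)^(1/4) = 918 K.

T ≈ 918 K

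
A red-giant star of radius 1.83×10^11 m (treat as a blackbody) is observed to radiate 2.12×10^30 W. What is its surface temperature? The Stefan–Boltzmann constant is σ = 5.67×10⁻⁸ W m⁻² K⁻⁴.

T ≈ 3070 K

A = 4πr² = 4π × (1.83×10^11)² = 4.21×10^23 m².
From P = σAT⁴, T = (P / σA)^(1/4) = (2.12×10^30 / (5.67×10⁻⁸ × 4.21×10^23))^(1/4).
T = (8.88×10^13)^(1/4) = 3070 K.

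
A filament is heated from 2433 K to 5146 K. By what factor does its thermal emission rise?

ratio ≈ 20.0

P ∝ T⁴, so the ratio is (5146/2433)⁴ = (2.115)⁴ = 20.0.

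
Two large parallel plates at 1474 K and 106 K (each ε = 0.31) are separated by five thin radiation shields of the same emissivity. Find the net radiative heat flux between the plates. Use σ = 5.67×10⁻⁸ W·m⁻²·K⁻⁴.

Each of the 6 gaps contributes resistance (2/ε − 1) = 2/0.31 − 1 = 5.452; total = 32.71.
q = σ(T₁⁴ − T₂⁴) / 32.71 = 5.67×10⁻⁸ × 4.72×10^12 / 32.71 = 8180 W/m².

q ≈ 8180 W/m²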